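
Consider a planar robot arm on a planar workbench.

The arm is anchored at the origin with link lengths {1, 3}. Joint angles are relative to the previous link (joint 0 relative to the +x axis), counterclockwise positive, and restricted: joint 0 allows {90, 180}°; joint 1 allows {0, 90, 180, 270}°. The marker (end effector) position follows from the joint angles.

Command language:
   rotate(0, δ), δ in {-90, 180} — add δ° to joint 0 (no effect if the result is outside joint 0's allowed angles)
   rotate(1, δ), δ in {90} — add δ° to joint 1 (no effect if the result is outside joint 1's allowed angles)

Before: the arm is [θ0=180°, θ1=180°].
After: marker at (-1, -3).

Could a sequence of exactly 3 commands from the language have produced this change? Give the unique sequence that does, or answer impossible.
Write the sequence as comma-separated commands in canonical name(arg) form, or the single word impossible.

rotate(1, 90), rotate(1, 90), rotate(1, 90)

from: [θ0=180°, θ1=180°]
[1] after rotate(1, 90): [θ0=180°, θ1=270°]
[2] after rotate(1, 90): [θ0=180°, θ1=0°]
[3] after rotate(1, 90): [θ0=180°, θ1=90°]
all 27 alternatives checked — unique.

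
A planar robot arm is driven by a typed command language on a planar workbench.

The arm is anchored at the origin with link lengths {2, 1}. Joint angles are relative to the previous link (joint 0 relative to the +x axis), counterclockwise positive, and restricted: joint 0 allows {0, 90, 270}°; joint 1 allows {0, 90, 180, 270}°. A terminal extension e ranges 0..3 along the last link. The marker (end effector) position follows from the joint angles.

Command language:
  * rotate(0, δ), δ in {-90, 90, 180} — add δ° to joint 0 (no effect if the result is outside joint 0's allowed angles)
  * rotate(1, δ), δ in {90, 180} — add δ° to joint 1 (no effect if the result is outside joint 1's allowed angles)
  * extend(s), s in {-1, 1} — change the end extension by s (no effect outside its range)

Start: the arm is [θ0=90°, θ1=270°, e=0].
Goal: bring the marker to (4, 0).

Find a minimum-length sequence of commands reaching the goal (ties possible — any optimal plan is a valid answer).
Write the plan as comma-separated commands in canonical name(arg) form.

rotate(1, 90), extend(1), rotate(0, -90)

begin: [θ0=90°, θ1=270°, e=0]
1. rotate(1, 90) → [θ0=90°, θ1=0°, e=0]
2. extend(1) → [θ0=90°, θ1=0°, e=1]
3. rotate(0, -90) → [θ0=0°, θ1=0°, e=1]
shorter routes all fall short; 3 is best.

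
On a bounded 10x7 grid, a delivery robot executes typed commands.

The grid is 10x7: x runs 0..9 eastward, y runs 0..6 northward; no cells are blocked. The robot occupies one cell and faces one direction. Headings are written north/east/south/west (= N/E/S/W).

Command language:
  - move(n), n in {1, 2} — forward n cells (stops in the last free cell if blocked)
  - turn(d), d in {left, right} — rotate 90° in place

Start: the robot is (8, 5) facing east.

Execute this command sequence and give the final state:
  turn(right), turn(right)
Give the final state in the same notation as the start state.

initial: (8, 5) facing east
step 1 (turn(right)): (8, 5) facing south
step 2 (turn(right)): (8, 5) facing west

(8, 5) facing west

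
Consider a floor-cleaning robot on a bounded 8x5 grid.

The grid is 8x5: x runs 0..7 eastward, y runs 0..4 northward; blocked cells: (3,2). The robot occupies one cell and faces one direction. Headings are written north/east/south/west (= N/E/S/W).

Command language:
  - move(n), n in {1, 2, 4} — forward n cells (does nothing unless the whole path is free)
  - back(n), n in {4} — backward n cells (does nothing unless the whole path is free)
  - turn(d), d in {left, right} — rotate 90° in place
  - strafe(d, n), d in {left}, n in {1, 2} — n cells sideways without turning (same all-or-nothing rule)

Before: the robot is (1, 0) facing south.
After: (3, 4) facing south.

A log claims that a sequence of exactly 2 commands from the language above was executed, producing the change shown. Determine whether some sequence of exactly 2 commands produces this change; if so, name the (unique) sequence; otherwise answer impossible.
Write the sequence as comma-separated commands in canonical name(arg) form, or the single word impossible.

key: heading stays S — no command in the sequence turns
begin: (1, 0) facing south
[1] after back(4): (1, 4) facing south
[2] after strafe(left, 2): (3, 4) facing south
uniquely the one of 64 2-step routes that fits.

back(4), strafe(left, 2)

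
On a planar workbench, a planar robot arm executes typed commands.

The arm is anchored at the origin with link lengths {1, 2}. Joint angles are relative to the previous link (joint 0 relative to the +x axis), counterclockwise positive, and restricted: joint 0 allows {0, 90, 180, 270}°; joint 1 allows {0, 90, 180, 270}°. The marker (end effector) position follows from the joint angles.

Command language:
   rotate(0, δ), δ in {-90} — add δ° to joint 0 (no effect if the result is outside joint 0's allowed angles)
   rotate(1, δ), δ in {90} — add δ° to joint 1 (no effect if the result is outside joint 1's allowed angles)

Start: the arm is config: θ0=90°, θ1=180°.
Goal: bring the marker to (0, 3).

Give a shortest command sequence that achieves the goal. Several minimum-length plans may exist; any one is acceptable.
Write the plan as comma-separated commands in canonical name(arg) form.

rotate(1, 90), rotate(1, 90)

begin: config: θ0=90°, θ1=180°
1. rotate(1, 90) → config: θ0=90°, θ1=270°
2. rotate(1, 90) → config: θ0=90°, θ1=0°
shorter routes all fall short; 2 is best.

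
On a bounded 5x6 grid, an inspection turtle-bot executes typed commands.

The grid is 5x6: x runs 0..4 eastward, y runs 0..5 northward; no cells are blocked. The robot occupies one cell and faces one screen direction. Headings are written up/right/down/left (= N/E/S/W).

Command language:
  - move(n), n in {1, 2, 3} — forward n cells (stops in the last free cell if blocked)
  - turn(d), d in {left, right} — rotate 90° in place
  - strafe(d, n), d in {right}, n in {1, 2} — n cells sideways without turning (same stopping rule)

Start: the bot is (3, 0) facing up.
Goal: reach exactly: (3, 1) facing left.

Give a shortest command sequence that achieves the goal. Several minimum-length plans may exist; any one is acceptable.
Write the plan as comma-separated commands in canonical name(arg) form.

from: (3, 0) facing up
step 1 (turn(left)): (3, 0) facing left
step 2 (strafe(right, 1)): (3, 1) facing left
minimal: 2 command(s), checked below 2.

turn(left), strafe(right, 1)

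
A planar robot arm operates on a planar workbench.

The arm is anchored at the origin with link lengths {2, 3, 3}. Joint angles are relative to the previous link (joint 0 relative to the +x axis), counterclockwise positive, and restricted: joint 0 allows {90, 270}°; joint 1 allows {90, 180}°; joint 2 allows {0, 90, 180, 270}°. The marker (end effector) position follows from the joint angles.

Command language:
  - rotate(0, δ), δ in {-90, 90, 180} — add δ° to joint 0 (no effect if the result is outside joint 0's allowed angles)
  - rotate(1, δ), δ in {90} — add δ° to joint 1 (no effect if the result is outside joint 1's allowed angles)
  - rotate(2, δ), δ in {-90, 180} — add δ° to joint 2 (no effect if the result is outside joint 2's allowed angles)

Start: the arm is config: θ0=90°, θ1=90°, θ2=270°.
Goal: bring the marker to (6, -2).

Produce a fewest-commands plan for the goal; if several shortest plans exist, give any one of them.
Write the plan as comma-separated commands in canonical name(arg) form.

t0: config: θ0=90°, θ1=90°, θ2=270°
t=1 rotate(0, 180) ⇒ config: θ0=270°, θ1=90°, θ2=270°
t=2 rotate(2, 180) ⇒ config: θ0=270°, θ1=90°, θ2=90°
t=3 rotate(2, -90) ⇒ config: θ0=270°, θ1=90°, θ2=0°
no 2-step plan works, so 3 is optimal.

rotate(0, 180), rotate(2, 180), rotate(2, -90)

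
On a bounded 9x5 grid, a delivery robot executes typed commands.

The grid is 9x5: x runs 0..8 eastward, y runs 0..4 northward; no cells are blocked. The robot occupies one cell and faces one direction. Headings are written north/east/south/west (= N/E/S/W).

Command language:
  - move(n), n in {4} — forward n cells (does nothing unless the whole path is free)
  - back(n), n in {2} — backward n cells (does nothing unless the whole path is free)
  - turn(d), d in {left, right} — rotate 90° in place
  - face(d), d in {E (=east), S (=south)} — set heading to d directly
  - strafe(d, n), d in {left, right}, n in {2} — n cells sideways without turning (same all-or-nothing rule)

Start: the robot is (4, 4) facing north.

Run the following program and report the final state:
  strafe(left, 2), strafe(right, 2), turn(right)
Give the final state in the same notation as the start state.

(4, 4) facing east

begin: (4, 4) facing north
t=1 strafe(left, 2) ⇒ (2, 4) facing north
t=2 strafe(right, 2) ⇒ (4, 4) facing north
t=3 turn(right) ⇒ (4, 4) facing east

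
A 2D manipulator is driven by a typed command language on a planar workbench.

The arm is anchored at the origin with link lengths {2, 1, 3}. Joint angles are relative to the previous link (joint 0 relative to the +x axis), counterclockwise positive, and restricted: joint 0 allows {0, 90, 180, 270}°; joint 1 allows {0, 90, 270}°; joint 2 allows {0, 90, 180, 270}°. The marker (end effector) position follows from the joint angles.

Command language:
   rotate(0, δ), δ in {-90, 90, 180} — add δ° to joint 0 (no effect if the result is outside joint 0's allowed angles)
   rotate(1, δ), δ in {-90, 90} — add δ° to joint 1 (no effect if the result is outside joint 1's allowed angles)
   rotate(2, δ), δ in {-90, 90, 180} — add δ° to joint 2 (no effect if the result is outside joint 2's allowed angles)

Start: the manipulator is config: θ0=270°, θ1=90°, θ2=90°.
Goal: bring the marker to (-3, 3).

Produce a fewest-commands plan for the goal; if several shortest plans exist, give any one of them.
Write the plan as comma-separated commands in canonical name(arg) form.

t0: config: θ0=270°, θ1=90°, θ2=90°
[1] after rotate(0, 180): config: θ0=90°, θ1=90°, θ2=90°
[2] after rotate(1, -90): config: θ0=90°, θ1=0°, θ2=90°
nothing shorter than 2 reaches the goal.

rotate(0, 180), rotate(1, -90)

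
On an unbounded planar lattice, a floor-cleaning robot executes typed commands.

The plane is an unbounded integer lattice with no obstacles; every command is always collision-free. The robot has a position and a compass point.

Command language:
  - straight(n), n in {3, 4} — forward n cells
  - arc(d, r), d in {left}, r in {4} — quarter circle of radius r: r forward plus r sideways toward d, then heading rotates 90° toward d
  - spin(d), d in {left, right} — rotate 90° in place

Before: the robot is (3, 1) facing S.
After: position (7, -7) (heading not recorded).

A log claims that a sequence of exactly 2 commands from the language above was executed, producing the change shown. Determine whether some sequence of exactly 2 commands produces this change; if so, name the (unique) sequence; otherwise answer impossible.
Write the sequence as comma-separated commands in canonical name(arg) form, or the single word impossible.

key: order matters: swapping straight(4) and arc(left, 4) lands elsewhere
initial: (3, 1) facing S
1. straight(4) → (3, -3) facing S
2. arc(left, 4) → (7, -7) facing E
no other 2-command option fits: unique.

straight(4), arc(left, 4)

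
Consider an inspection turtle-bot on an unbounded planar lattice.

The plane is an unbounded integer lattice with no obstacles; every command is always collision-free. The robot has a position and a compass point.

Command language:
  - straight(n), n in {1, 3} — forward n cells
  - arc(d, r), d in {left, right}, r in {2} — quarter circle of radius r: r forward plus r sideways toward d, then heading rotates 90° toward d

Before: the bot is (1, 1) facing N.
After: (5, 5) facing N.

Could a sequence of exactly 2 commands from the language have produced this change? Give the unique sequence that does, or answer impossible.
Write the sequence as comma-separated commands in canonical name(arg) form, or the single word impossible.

arc(right, 2), arc(left, 2)

key: order matters: swapping arc(right, 2) and arc(left, 2) lands elsewhere
t0: (1, 1) facing N
step 1 (arc(right, 2)): (3, 3) facing E
step 2 (arc(left, 2)): (5, 5) facing N
no rival 2-sequence matches.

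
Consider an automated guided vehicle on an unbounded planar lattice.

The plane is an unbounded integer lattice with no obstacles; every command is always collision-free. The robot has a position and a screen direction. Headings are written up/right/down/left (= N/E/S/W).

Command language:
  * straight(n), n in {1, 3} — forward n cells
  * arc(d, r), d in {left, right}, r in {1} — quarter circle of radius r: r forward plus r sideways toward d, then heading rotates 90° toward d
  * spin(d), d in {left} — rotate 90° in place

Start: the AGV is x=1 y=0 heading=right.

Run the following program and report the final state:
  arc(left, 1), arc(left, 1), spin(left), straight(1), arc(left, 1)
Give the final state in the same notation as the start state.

x=2 y=0 heading=right

start: x=1 y=0 heading=right
[1] after arc(left, 1): x=2 y=1 heading=up
[2] after arc(left, 1): x=1 y=2 heading=left
[3] after spin(left): x=1 y=2 heading=down
[4] after straight(1): x=1 y=1 heading=down
[5] after arc(left, 1): x=2 y=0 heading=right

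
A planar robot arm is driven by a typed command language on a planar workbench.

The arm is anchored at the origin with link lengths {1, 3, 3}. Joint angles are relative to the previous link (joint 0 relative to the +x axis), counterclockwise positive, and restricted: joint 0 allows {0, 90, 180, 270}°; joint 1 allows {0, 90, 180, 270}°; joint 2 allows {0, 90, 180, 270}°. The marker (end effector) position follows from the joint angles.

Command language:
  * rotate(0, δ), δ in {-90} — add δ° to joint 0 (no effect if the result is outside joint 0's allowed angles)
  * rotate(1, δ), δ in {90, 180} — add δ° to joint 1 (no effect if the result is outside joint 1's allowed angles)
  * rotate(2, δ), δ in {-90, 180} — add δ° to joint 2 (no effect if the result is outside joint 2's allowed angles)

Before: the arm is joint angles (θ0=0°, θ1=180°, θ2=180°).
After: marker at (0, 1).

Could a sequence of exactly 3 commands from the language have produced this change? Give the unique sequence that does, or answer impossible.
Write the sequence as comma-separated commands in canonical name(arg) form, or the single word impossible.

t0: joint angles (θ0=0°, θ1=180°, θ2=180°)
[1] after rotate(0, -90): joint angles (θ0=270°, θ1=180°, θ2=180°)
[2] after rotate(0, -90): joint angles (θ0=180°, θ1=180°, θ2=180°)
[3] after rotate(0, -90): joint angles (θ0=90°, θ1=180°, θ2=180°)
all 125 alternatives checked — unique.

rotate(0, -90), rotate(0, -90), rotate(0, -90)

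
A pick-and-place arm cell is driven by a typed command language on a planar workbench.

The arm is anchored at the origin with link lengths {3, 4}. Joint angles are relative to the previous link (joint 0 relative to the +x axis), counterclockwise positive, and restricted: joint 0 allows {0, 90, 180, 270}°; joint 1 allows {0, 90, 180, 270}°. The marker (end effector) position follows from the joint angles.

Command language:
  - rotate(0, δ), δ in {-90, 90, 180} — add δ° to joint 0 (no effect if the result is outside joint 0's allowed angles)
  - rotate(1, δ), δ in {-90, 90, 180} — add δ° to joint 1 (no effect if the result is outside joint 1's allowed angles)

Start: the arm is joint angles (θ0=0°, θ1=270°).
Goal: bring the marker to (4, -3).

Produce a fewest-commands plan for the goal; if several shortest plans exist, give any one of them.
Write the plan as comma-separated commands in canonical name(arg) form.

rotate(1, 180), rotate(0, -90)

initial: joint angles (θ0=0°, θ1=270°)
t=1 rotate(1, 180) ⇒ joint angles (θ0=0°, θ1=90°)
t=2 rotate(0, -90) ⇒ joint angles (θ0=270°, θ1=90°)
shorter routes all fall short; 2 is best.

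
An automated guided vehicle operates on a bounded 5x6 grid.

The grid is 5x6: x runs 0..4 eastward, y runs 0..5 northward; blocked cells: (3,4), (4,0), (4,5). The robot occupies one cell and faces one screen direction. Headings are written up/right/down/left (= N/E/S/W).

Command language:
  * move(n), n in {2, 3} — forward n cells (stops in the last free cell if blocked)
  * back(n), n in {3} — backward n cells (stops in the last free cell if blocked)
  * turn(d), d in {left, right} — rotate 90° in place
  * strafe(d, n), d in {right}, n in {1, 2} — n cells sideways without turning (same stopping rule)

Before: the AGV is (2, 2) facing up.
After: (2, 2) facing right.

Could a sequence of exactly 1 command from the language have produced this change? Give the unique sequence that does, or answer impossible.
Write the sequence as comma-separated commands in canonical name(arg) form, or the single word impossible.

key: parked at (2,2) the whole time — nothing moves the robot
from: (2, 2) facing up
step 1 (turn(right)): (2, 2) facing right
all 7 alternatives checked — unique.

turn(right)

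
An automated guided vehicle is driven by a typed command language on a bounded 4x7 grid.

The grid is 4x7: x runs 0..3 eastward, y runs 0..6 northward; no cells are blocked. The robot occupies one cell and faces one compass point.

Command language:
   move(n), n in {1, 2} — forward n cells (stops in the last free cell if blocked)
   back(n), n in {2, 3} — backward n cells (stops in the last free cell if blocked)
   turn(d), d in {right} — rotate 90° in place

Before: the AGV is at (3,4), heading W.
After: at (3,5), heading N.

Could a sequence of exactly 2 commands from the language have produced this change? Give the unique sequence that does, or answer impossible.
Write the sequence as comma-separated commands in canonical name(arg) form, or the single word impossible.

turn(right), move(1)

key: cell and facing (now N) both changed — the 2 commands mix motion and turning
t0: at (3,4), heading W
t=1 turn(right) ⇒ at (3,4), heading N
t=2 move(1) ⇒ at (3,5), heading N
no rival 2-sequence matches.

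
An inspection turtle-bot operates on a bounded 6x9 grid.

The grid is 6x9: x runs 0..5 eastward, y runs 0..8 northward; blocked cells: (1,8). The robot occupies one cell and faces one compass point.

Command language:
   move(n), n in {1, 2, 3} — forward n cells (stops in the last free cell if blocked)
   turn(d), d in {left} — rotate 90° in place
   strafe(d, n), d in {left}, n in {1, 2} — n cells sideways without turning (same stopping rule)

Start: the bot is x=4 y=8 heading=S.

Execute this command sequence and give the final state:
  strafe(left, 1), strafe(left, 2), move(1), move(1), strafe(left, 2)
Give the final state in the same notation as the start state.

x=5 y=6 heading=S

initial: x=4 y=8 heading=S
[1] after strafe(left, 1): x=5 y=8 heading=S
[2] after strafe(left, 2): x=5 y=8 heading=S
[3] after move(1): x=5 y=7 heading=S
[4] after move(1): x=5 y=6 heading=S
[5] after strafe(left, 2): x=5 y=6 heading=S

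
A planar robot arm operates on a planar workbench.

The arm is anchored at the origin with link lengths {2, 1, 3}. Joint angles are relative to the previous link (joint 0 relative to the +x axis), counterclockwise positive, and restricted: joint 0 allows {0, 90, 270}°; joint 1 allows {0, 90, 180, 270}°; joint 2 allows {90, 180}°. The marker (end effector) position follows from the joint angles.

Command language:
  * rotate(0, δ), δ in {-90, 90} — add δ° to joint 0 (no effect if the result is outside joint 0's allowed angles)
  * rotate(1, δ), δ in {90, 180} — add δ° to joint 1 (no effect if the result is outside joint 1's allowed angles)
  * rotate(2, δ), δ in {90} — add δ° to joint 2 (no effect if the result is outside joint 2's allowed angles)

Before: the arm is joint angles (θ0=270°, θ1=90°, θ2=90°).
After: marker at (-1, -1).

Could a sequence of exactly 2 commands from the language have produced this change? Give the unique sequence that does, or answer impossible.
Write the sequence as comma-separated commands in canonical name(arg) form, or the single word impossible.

from: joint angles (θ0=270°, θ1=90°, θ2=90°)
step 1 (rotate(0, 90)): joint angles (θ0=0°, θ1=90°, θ2=90°)
step 2 (rotate(0, 90)): joint angles (θ0=90°, θ1=90°, θ2=90°)
uniquely the one of 25 2-step routes that fits.

rotate(0, 90), rotate(0, 90)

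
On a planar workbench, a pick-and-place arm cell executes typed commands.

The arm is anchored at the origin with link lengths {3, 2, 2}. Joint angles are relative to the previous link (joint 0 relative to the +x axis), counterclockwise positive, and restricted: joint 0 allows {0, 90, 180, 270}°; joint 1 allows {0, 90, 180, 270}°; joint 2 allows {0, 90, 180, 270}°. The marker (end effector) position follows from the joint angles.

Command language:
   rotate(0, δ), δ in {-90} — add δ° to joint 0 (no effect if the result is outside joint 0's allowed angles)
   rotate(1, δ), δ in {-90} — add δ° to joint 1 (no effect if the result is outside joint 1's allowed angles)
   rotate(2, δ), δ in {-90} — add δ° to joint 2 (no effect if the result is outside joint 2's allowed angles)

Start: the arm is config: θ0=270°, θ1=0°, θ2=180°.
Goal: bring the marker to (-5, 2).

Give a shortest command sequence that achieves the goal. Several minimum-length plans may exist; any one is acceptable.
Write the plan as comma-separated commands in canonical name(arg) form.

rotate(0, -90), rotate(1, -90), rotate(2, -90)

start: config: θ0=270°, θ1=0°, θ2=180°
t=1 rotate(0, -90) ⇒ config: θ0=180°, θ1=0°, θ2=180°
t=2 rotate(1, -90) ⇒ config: θ0=180°, θ1=270°, θ2=180°
t=3 rotate(2, -90) ⇒ config: θ0=180°, θ1=270°, θ2=90°
no 2-step plan works, so 3 is optimal.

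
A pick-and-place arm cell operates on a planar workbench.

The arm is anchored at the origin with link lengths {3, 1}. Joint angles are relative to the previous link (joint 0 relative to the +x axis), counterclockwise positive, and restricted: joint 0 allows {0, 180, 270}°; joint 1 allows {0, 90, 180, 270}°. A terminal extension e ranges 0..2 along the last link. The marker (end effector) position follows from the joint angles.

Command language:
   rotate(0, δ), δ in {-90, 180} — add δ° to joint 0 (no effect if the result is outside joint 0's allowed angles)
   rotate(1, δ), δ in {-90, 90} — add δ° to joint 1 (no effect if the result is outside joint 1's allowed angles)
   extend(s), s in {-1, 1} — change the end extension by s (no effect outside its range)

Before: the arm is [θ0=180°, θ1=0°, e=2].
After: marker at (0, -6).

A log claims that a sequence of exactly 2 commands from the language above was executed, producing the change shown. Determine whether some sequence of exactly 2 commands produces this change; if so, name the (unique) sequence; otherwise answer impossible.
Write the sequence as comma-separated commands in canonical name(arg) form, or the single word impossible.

rotate(0, 180), rotate(0, -90)

key: running rotate(0, -90) before rotate(0, 180) would end elsewhere — order is forced
start: [θ0=180°, θ1=0°, e=2]
[1] after rotate(0, 180): [θ0=0°, θ1=0°, e=2]
[2] after rotate(0, -90): [θ0=270°, θ1=0°, e=2]
all 36 alternatives checked — unique.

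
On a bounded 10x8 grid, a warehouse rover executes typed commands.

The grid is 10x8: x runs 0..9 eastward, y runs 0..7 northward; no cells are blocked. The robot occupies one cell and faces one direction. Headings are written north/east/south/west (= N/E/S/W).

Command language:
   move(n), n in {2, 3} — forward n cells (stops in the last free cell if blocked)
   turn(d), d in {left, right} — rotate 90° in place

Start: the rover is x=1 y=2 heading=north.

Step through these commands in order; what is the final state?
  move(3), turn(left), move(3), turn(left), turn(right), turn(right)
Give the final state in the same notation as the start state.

t0: x=1 y=2 heading=north
t=1 move(3) ⇒ x=1 y=5 heading=north
t=2 turn(left) ⇒ x=1 y=5 heading=west
t=3 move(3) ⇒ x=0 y=5 heading=west
t=4 turn(left) ⇒ x=0 y=5 heading=south
t=5 turn(right) ⇒ x=0 y=5 heading=west
t=6 turn(right) ⇒ x=0 y=5 heading=north

x=0 y=5 heading=north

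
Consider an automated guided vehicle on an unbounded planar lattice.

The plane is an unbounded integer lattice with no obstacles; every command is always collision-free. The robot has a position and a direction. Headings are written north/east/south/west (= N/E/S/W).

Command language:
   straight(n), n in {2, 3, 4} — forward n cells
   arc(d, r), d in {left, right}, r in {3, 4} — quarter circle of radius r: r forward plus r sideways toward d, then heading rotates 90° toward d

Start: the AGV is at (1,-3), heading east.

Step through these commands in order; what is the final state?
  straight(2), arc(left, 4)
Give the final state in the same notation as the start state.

start: at (1,-3), heading east
step 1 (straight(2)): at (3,-3), heading east
step 2 (arc(left, 4)): at (7,1), heading north

at (7,1), heading north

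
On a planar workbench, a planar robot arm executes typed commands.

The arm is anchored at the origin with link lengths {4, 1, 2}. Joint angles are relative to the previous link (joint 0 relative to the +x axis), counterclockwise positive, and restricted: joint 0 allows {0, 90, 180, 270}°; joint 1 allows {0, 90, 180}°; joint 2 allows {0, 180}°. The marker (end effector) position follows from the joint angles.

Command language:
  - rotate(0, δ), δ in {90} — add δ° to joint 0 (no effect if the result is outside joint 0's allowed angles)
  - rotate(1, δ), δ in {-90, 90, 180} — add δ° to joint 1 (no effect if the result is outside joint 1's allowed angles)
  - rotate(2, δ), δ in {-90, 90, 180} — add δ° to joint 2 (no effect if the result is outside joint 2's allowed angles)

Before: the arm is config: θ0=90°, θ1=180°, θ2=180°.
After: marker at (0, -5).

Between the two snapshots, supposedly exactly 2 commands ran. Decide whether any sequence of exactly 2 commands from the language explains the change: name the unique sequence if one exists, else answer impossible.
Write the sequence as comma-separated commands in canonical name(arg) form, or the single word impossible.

from: config: θ0=90°, θ1=180°, θ2=180°
t=1 rotate(0, 90) ⇒ config: θ0=180°, θ1=180°, θ2=180°
t=2 rotate(0, 90) ⇒ config: θ0=270°, θ1=180°, θ2=180°
no rival 2-sequence matches.

rotate(0, 90), rotate(0, 90)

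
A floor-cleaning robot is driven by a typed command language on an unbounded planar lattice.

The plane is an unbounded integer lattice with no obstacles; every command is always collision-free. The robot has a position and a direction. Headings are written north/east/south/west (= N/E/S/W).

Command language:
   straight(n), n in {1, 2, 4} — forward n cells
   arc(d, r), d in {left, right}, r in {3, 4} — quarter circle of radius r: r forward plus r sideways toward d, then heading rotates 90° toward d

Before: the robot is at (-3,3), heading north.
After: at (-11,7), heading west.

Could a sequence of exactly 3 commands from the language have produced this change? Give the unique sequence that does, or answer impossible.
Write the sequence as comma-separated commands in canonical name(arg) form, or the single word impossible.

arc(left, 4), straight(2), straight(2)

key: position moved to (-11,7) AND the heading swung to W — translation plus rotation needed
t0: at (-3,3), heading north
[1] after arc(left, 4): at (-7,7), heading west
[2] after straight(2): at (-9,7), heading west
[3] after straight(2): at (-11,7), heading west
all 343 alternatives checked — unique.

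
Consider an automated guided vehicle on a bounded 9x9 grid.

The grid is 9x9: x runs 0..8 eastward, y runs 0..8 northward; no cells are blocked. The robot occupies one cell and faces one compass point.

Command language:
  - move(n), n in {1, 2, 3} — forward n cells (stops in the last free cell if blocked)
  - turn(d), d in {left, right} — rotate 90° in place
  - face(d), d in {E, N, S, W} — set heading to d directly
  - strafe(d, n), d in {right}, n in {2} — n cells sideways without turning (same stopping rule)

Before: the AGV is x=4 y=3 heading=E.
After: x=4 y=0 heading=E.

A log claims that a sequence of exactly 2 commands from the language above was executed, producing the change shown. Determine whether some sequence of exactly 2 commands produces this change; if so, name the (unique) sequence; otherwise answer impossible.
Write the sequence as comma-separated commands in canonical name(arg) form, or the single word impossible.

key: heading stays E — no command in the sequence turns
start: x=4 y=3 heading=E
step 1 (strafe(right, 2)): x=4 y=1 heading=E
step 2 (strafe(right, 2)): x=4 y=0 heading=E
uniquely the one of 100 2-step routes that fits.

strafe(right, 2), strafe(right, 2)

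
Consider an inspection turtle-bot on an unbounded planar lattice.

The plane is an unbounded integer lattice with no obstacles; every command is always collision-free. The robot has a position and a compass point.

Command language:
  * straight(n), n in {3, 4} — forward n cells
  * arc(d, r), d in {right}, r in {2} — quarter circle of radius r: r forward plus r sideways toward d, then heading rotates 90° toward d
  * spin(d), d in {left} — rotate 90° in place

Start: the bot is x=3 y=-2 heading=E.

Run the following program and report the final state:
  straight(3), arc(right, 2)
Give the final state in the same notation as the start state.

x=8 y=-4 heading=S

begin: x=3 y=-2 heading=E
t=1 straight(3) ⇒ x=6 y=-2 heading=E
t=2 arc(right, 2) ⇒ x=8 y=-4 heading=S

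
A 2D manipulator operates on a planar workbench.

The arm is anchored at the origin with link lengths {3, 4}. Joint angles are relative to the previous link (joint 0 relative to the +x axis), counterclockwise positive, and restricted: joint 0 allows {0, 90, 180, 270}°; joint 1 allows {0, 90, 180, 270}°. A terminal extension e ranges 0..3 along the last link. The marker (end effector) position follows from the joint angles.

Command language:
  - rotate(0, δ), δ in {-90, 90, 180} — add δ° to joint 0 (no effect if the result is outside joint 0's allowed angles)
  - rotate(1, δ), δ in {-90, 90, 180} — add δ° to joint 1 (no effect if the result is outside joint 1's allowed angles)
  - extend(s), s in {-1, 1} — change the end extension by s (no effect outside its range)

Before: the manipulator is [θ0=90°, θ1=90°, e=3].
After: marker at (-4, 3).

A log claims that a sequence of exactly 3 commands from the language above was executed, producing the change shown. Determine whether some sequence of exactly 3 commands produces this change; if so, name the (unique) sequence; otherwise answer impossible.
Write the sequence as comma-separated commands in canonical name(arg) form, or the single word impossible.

start: [θ0=90°, θ1=90°, e=3]
t=1 extend(-1) ⇒ [θ0=90°, θ1=90°, e=2]
t=2 extend(-1) ⇒ [θ0=90°, θ1=90°, e=1]
t=3 extend(-1) ⇒ [θ0=90°, θ1=90°, e=0]
uniquely the one of 512 3-step routes that fits.

extend(-1), extend(-1), extend(-1)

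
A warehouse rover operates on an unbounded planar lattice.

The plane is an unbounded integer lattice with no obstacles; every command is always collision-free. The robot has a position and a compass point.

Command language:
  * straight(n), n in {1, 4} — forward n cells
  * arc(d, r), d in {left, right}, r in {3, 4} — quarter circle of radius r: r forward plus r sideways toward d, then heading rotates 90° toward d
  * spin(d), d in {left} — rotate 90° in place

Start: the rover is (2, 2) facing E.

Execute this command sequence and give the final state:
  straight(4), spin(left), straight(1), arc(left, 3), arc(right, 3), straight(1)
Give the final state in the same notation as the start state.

(0, 10) facing N

initial: (2, 2) facing E
1. straight(4) → (6, 2) facing E
2. spin(left) → (6, 2) facing N
3. straight(1) → (6, 3) facing N
4. arc(left, 3) → (3, 6) facing W
5. arc(right, 3) → (0, 9) facing N
6. straight(1) → (0, 10) facing N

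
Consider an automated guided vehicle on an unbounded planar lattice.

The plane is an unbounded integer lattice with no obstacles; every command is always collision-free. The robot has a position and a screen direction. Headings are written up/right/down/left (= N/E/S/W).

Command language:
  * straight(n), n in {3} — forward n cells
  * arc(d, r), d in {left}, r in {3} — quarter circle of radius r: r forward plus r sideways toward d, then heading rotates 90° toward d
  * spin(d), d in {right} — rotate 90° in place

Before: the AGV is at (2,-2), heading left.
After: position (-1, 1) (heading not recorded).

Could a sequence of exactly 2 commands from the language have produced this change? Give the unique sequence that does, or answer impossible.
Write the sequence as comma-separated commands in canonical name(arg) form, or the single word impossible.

key: running arc(left, 3) before spin(right) would end elsewhere — order is forced
begin: at (2,-2), heading left
t=1 spin(right) ⇒ at (2,-2), heading up
t=2 arc(left, 3) ⇒ at (-1,1), heading left
all 9 alternatives checked — unique.

spin(right), arc(left, 3)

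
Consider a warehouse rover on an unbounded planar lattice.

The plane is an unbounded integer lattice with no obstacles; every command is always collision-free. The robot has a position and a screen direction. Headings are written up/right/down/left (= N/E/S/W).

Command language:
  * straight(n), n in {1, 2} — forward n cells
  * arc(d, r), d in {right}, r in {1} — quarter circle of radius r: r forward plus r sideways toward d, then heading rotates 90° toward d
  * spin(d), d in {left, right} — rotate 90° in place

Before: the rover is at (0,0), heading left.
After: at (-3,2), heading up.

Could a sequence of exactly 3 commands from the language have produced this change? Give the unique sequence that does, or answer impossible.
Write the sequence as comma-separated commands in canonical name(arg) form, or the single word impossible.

key: order matters: swapping straight(2) and straight(1) lands elsewhere
initial: at (0,0), heading left
t=1 straight(2) ⇒ at (-2,0), heading left
t=2 arc(right, 1) ⇒ at (-3,1), heading up
t=3 straight(1) ⇒ at (-3,2), heading up
no other 3-command option fits: unique.

straight(2), arc(right, 1), straight(1)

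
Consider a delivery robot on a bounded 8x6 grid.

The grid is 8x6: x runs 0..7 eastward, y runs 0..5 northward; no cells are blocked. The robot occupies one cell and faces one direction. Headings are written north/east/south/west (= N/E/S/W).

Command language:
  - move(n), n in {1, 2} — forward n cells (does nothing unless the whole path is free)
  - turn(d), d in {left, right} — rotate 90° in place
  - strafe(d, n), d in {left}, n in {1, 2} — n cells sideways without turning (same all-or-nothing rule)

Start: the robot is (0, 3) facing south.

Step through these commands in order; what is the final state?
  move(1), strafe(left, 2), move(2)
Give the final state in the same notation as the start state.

(2, 0) facing south

initial: (0, 3) facing south
step 1 (move(1)): (0, 2) facing south
step 2 (strafe(left, 2)): (2, 2) facing south
step 3 (move(2)): (2, 0) facing south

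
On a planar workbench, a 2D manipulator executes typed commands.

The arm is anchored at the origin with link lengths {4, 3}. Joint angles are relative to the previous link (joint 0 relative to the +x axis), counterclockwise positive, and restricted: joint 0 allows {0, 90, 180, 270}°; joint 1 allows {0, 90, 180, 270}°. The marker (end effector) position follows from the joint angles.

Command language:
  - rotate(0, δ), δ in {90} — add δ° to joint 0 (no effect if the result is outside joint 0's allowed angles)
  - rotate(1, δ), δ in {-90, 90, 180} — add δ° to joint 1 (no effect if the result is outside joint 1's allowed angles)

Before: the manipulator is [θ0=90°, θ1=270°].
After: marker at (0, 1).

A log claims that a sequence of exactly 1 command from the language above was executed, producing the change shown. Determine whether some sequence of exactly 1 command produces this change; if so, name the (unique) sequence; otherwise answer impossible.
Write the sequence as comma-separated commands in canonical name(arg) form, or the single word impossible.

rotate(1, -90)

t0: [θ0=90°, θ1=270°]
1. rotate(1, -90) → [θ0=90°, θ1=180°]
uniquely the one of 4 1-step routes that fits.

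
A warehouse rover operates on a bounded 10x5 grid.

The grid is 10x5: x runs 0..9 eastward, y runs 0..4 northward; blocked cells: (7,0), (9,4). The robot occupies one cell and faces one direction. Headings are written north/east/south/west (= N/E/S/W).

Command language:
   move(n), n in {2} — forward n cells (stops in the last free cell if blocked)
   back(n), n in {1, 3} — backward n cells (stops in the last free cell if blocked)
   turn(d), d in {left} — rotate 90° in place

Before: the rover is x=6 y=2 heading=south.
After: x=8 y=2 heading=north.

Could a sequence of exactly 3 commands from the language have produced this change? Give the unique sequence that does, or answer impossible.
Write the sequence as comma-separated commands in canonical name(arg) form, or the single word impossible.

key: cell and facing (now N) both changed — the 3 commands mix motion and turning
t0: x=6 y=2 heading=south
t=1 turn(left) ⇒ x=6 y=2 heading=east
t=2 move(2) ⇒ x=8 y=2 heading=east
t=3 turn(left) ⇒ x=8 y=2 heading=north
uniquely the one of 64 3-step routes that fits.

turn(left), move(2), turn(left)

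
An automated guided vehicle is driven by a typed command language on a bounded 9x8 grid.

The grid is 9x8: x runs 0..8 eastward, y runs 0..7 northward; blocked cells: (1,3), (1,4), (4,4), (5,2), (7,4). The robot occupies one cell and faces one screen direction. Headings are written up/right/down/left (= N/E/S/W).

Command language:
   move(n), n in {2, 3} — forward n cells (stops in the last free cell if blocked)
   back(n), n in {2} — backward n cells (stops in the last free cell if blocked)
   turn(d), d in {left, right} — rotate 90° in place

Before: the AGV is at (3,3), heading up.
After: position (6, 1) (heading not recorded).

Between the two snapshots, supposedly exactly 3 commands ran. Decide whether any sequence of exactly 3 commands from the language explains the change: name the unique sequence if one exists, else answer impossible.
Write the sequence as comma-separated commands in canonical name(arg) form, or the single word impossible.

key: order matters: swapping back(2) and move(3) lands elsewhere
initial: at (3,3), heading up
[1] after back(2): at (3,1), heading up
[2] after turn(right): at (3,1), heading right
[3] after move(3): at (6,1), heading right
uniquely the one of 125 3-step routes that fits.

back(2), turn(right), move(3)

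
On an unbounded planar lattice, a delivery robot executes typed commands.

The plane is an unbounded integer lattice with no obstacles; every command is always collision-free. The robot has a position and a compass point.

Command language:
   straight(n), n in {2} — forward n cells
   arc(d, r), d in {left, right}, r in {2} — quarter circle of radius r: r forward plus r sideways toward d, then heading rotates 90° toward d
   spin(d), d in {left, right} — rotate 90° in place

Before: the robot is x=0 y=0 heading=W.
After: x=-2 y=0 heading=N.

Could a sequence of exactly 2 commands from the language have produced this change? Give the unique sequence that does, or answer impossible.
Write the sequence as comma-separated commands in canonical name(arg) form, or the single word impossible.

key: position moved to (-2,0) AND the heading swung to N — translation plus rotation needed
begin: x=0 y=0 heading=W
1. straight(2) → x=-2 y=0 heading=W
2. spin(right) → x=-2 y=0 heading=N
no other 2-command option fits: unique.

straight(2), spin(right)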